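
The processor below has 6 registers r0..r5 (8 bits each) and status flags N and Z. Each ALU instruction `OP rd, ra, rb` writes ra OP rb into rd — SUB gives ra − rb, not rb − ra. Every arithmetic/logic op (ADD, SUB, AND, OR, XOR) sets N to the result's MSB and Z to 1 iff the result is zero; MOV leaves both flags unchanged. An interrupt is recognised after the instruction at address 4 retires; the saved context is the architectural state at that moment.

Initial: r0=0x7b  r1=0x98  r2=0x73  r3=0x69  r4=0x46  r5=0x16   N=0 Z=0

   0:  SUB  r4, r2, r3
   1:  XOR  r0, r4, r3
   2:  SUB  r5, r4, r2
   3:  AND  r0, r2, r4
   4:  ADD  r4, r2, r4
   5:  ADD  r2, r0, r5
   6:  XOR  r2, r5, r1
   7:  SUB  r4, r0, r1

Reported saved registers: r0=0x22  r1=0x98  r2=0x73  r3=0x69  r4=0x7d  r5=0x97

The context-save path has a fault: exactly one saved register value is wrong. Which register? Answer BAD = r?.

after  0: r0=0x7b r1=0x98 r2=0x73 r3=0x69 r4=0x0a r5=0x16  N=0 Z=0
after  1: r0=0x63 r1=0x98 r2=0x73 r3=0x69 r4=0x0a r5=0x16  N=0 Z=0
after  2: r0=0x63 r1=0x98 r2=0x73 r3=0x69 r4=0x0a r5=0x97  N=1 Z=0
after  3: r0=0x02 r1=0x98 r2=0x73 r3=0x69 r4=0x0a r5=0x97  N=0 Z=0
after  4: r0=0x02 r1=0x98 r2=0x73 r3=0x69 r4=0x7d r5=0x97  N=0 Z=0
-- IRQ taken; context saved, return-PC = 5 --
mismatch: r0: reported 0x22 vs actual 0x02

BAD = r0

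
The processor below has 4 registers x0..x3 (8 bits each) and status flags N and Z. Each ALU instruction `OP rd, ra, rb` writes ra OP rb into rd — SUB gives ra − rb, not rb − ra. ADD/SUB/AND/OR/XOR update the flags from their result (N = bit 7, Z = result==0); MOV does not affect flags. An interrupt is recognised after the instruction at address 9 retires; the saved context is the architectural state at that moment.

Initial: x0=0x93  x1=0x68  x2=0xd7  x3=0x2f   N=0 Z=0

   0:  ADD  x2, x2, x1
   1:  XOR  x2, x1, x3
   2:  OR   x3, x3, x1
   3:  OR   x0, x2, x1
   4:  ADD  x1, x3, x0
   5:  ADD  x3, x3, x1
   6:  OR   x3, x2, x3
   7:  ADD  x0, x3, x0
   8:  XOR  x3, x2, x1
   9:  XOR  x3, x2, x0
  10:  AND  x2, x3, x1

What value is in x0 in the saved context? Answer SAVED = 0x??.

after  0: x0=0x93 x1=0x68 x2=0x3f x3=0x2f  N=0 Z=0
after  1: x0=0x93 x1=0x68 x2=0x47 x3=0x2f  N=0 Z=0
after  2: x0=0x93 x1=0x68 x2=0x47 x3=0x6f  N=0 Z=0
after  3: x0=0x6f x1=0x68 x2=0x47 x3=0x6f  N=0 Z=0
after  4: x0=0x6f x1=0xde x2=0x47 x3=0x6f  N=1 Z=0
after  5: x0=0x6f x1=0xde x2=0x47 x3=0x4d  N=0 Z=0
after  6: x0=0x6f x1=0xde x2=0x47 x3=0x4f  N=0 Z=0
after  7: x0=0xbe x1=0xde x2=0x47 x3=0x4f  N=1 Z=0
after  8: x0=0xbe x1=0xde x2=0x47 x3=0x99  N=1 Z=0
after  9: x0=0xbe x1=0xde x2=0x47 x3=0xf9  N=1 Z=0
-- IRQ taken; context saved, return-PC = 10 --

SAVED = 0xbe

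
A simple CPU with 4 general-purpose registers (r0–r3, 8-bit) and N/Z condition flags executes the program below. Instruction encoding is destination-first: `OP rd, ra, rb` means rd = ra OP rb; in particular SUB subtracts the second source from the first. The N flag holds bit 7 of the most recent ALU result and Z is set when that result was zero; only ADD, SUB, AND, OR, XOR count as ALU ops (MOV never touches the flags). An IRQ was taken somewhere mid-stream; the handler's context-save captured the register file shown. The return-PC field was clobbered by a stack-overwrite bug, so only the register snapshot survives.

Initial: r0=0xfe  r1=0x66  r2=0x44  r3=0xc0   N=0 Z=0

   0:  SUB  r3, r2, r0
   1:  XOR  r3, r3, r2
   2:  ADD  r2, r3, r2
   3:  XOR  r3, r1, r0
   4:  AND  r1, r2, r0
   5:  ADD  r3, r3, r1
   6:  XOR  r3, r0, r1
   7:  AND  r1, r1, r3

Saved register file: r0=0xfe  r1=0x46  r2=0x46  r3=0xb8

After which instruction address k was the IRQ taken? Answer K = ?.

K = 6

after  0: r0=0xfe r1=0x66 r2=0x44 r3=0x46  N=0 Z=0
after  1: r0=0xfe r1=0x66 r2=0x44 r3=0x02  N=0 Z=0
after  2: r0=0xfe r1=0x66 r2=0x46 r3=0x02  N=0 Z=0
after  3: r0=0xfe r1=0x66 r2=0x46 r3=0x98  N=1 Z=0
after  4: r0=0xfe r1=0x46 r2=0x46 r3=0x98  N=0 Z=0
after  5: r0=0xfe r1=0x46 r2=0x46 r3=0xde  N=1 Z=0
after  6: r0=0xfe r1=0x46 r2=0x46 r3=0xb8  N=1 Z=0
-- IRQ taken; context saved, return-PC = 7 --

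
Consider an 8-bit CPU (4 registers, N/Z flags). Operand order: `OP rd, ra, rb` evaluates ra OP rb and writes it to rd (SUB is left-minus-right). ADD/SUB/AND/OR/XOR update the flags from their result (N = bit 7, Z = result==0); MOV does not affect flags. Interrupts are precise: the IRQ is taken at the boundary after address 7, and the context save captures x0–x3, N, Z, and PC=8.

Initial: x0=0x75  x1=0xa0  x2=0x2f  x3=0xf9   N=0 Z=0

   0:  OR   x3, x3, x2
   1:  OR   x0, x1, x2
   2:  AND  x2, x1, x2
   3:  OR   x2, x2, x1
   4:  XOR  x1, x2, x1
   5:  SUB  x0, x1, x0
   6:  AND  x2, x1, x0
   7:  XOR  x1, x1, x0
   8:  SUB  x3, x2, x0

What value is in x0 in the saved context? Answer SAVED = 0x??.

after  0: x0=0x75 x1=0xa0 x2=0x2f x3=0xff  N=1 Z=0
after  1: x0=0xaf x1=0xa0 x2=0x2f x3=0xff  N=1 Z=0
after  2: x0=0xaf x1=0xa0 x2=0x20 x3=0xff  N=0 Z=0
after  3: x0=0xaf x1=0xa0 x2=0xa0 x3=0xff  N=1 Z=0
after  4: x0=0xaf x1=0x00 x2=0xa0 x3=0xff  N=0 Z=1
after  5: x0=0x51 x1=0x00 x2=0xa0 x3=0xff  N=0 Z=0
after  6: x0=0x51 x1=0x00 x2=0x00 x3=0xff  N=0 Z=1
after  7: x0=0x51 x1=0x51 x2=0x00 x3=0xff  N=0 Z=0
-- IRQ taken; context saved, return-PC = 8 --

SAVED = 0x51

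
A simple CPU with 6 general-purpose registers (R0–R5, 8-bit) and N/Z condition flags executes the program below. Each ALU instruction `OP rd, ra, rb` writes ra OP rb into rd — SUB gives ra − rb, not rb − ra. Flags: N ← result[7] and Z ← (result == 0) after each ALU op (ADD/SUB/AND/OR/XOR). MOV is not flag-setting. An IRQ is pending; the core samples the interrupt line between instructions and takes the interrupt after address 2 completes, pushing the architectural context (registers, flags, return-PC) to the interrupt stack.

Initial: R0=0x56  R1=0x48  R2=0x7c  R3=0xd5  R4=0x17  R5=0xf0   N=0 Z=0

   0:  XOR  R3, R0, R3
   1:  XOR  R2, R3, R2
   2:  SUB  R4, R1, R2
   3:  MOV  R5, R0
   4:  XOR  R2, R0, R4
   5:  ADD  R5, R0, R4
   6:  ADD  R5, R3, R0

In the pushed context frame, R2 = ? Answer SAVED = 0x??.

SAVED = 0xff

after  0: R0=0x56 R1=0x48 R2=0x7c R3=0x83 R4=0x17 R5=0xf0  N=1 Z=0
after  1: R0=0x56 R1=0x48 R2=0xff R3=0x83 R4=0x17 R5=0xf0  N=1 Z=0
after  2: R0=0x56 R1=0x48 R2=0xff R3=0x83 R4=0x49 R5=0xf0  N=0 Z=0
-- IRQ taken; context saved, return-PC = 3 --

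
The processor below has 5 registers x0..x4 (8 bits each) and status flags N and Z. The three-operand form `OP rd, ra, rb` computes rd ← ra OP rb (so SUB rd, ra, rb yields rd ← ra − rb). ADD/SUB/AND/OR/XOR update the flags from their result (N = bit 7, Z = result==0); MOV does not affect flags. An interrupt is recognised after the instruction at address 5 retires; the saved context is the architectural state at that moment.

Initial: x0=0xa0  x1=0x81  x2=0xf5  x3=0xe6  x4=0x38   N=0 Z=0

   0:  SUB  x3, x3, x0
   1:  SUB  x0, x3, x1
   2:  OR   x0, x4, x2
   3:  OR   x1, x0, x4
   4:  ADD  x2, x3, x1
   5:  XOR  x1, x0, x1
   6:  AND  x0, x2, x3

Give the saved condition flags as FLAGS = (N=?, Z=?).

FLAGS = (N=0, Z=1)

after  0: x0=0xa0 x1=0x81 x2=0xf5 x3=0x46 x4=0x38  N=0 Z=0
after  1: x0=0xc5 x1=0x81 x2=0xf5 x3=0x46 x4=0x38  N=1 Z=0
after  2: x0=0xfd x1=0x81 x2=0xf5 x3=0x46 x4=0x38  N=1 Z=0
after  3: x0=0xfd x1=0xfd x2=0xf5 x3=0x46 x4=0x38  N=1 Z=0
after  4: x0=0xfd x1=0xfd x2=0x43 x3=0x46 x4=0x38  N=0 Z=0
after  5: x0=0xfd x1=0x00 x2=0x43 x3=0x46 x4=0x38  N=0 Z=1
-- IRQ taken; context saved, return-PC = 6 --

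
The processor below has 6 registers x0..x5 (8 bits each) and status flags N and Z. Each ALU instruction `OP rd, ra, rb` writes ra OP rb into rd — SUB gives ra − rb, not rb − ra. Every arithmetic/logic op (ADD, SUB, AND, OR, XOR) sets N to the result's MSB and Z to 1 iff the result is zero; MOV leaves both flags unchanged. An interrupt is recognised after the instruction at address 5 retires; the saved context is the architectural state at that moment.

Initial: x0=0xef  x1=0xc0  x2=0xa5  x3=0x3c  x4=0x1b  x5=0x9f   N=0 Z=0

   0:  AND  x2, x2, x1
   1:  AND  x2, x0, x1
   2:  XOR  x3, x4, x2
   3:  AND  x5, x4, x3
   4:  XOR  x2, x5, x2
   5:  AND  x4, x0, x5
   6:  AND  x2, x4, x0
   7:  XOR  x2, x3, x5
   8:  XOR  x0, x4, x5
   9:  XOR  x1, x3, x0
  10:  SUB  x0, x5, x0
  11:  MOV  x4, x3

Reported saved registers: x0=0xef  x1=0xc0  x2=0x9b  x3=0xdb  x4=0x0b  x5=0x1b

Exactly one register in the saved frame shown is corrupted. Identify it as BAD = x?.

after  0: x0=0xef x1=0xc0 x2=0x80 x3=0x3c x4=0x1b x5=0x9f  N=1 Z=0
after  1: x0=0xef x1=0xc0 x2=0xc0 x3=0x3c x4=0x1b x5=0x9f  N=1 Z=0
after  2: x0=0xef x1=0xc0 x2=0xc0 x3=0xdb x4=0x1b x5=0x9f  N=1 Z=0
after  3: x0=0xef x1=0xc0 x2=0xc0 x3=0xdb x4=0x1b x5=0x1b  N=0 Z=0
after  4: x0=0xef x1=0xc0 x2=0xdb x3=0xdb x4=0x1b x5=0x1b  N=1 Z=0
after  5: x0=0xef x1=0xc0 x2=0xdb x3=0xdb x4=0x0b x5=0x1b  N=0 Z=0
-- IRQ taken; context saved, return-PC = 6 --
mismatch: x2: reported 0x9b vs actual 0xdb

BAD = x2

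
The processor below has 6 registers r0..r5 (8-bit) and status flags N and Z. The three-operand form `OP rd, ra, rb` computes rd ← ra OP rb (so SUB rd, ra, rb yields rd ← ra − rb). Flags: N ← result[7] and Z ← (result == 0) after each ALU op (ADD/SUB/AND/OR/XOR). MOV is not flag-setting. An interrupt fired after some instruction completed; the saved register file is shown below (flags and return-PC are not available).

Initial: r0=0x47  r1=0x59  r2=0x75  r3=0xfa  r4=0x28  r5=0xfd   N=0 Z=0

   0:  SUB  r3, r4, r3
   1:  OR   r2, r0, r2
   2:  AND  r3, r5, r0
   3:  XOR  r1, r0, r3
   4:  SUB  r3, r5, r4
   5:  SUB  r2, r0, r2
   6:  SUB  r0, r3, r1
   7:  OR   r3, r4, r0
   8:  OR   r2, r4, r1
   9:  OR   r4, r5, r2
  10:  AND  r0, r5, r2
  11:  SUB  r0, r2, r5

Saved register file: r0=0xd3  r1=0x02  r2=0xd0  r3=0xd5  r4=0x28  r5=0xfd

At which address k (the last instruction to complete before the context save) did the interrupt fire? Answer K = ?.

after  0: r0=0x47 r1=0x59 r2=0x75 r3=0x2e r4=0x28 r5=0xfd  N=0 Z=0
after  1: r0=0x47 r1=0x59 r2=0x77 r3=0x2e r4=0x28 r5=0xfd  N=0 Z=0
after  2: r0=0x47 r1=0x59 r2=0x77 r3=0x45 r4=0x28 r5=0xfd  N=0 Z=0
after  3: r0=0x47 r1=0x02 r2=0x77 r3=0x45 r4=0x28 r5=0xfd  N=0 Z=0
after  4: r0=0x47 r1=0x02 r2=0x77 r3=0xd5 r4=0x28 r5=0xfd  N=1 Z=0
after  5: r0=0x47 r1=0x02 r2=0xd0 r3=0xd5 r4=0x28 r5=0xfd  N=1 Z=0
after  6: r0=0xd3 r1=0x02 r2=0xd0 r3=0xd5 r4=0x28 r5=0xfd  N=1 Z=0
-- IRQ taken; context saved, return-PC = 7 --

K = 6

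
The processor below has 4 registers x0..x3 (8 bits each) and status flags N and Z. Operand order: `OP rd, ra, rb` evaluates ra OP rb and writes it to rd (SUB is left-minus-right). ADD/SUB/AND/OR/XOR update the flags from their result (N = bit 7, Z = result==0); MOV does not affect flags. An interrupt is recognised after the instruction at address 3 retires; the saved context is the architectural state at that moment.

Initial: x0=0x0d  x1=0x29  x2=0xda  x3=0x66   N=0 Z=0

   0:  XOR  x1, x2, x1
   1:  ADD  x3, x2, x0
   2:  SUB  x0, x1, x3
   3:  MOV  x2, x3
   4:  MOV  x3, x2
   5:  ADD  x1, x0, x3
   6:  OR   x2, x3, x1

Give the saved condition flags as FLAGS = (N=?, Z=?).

FLAGS = (N=0, Z=0)

after  0: x0=0x0d x1=0xf3 x2=0xda x3=0x66  N=1 Z=0
after  1: x0=0x0d x1=0xf3 x2=0xda x3=0xe7  N=1 Z=0
after  2: x0=0x0c x1=0xf3 x2=0xda x3=0xe7  N=0 Z=0
after  3: x0=0x0c x1=0xf3 x2=0xe7 x3=0xe7  N=0 Z=0
-- IRQ taken; context saved, return-PC = 4 --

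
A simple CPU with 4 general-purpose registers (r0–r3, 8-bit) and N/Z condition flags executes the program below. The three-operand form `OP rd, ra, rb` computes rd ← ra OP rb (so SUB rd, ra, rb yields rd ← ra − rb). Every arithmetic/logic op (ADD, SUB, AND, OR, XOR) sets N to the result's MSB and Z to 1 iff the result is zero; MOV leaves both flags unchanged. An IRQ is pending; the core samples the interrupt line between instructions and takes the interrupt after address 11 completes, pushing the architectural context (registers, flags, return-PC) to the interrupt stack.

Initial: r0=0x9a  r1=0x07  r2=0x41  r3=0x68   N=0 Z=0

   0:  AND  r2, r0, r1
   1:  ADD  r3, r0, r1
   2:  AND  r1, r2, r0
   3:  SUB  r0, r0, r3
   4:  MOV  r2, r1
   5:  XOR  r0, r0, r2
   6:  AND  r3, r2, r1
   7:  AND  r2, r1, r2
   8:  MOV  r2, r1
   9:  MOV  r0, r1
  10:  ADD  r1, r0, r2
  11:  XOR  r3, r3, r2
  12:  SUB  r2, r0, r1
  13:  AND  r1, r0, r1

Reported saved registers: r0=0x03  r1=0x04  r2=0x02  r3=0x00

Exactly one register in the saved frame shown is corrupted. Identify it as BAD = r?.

after  0: r0=0x9a r1=0x07 r2=0x02 r3=0x68  N=0 Z=0
after  1: r0=0x9a r1=0x07 r2=0x02 r3=0xa1  N=1 Z=0
after  2: r0=0x9a r1=0x02 r2=0x02 r3=0xa1  N=0 Z=0
after  3: r0=0xf9 r1=0x02 r2=0x02 r3=0xa1  N=1 Z=0
after  4: r0=0xf9 r1=0x02 r2=0x02 r3=0xa1  N=1 Z=0
after  5: r0=0xfb r1=0x02 r2=0x02 r3=0xa1  N=1 Z=0
after  6: r0=0xfb r1=0x02 r2=0x02 r3=0x02  N=0 Z=0
after  7: r0=0xfb r1=0x02 r2=0x02 r3=0x02  N=0 Z=0
after  8: r0=0xfb r1=0x02 r2=0x02 r3=0x02  N=0 Z=0
after  9: r0=0x02 r1=0x02 r2=0x02 r3=0x02  N=0 Z=0
after 10: r0=0x02 r1=0x04 r2=0x02 r3=0x02  N=0 Z=0
after 11: r0=0x02 r1=0x04 r2=0x02 r3=0x00  N=0 Z=1
-- IRQ taken; context saved, return-PC = 12 --
mismatch: r0: reported 0x03 vs actual 0x02

BAD = r0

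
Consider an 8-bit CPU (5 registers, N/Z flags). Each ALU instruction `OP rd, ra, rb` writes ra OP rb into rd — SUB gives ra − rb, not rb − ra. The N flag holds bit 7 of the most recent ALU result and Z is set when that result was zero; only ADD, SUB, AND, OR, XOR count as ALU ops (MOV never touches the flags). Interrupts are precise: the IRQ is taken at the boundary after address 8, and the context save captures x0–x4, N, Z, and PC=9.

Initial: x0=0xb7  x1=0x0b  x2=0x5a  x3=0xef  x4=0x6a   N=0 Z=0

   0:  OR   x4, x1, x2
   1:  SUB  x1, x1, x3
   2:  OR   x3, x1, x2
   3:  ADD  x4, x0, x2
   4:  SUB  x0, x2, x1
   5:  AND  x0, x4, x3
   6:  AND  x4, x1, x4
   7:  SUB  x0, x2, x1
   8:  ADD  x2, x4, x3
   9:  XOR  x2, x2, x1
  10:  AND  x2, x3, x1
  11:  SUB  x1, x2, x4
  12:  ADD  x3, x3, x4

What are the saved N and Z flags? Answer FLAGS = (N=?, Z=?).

FLAGS = (N=0, Z=0)

after  0: x0=0xb7 x1=0x0b x2=0x5a x3=0xef x4=0x5b  N=0 Z=0
after  1: x0=0xb7 x1=0x1c x2=0x5a x3=0xef x4=0x5b  N=0 Z=0
after  2: x0=0xb7 x1=0x1c x2=0x5a x3=0x5e x4=0x5b  N=0 Z=0
after  3: x0=0xb7 x1=0x1c x2=0x5a x3=0x5e x4=0x11  N=0 Z=0
after  4: x0=0x3e x1=0x1c x2=0x5a x3=0x5e x4=0x11  N=0 Z=0
after  5: x0=0x10 x1=0x1c x2=0x5a x3=0x5e x4=0x11  N=0 Z=0
after  6: x0=0x10 x1=0x1c x2=0x5a x3=0x5e x4=0x10  N=0 Z=0
after  7: x0=0x3e x1=0x1c x2=0x5a x3=0x5e x4=0x10  N=0 Z=0
after  8: x0=0x3e x1=0x1c x2=0x6e x3=0x5e x4=0x10  N=0 Z=0
-- IRQ taken; context saved, return-PC = 9 --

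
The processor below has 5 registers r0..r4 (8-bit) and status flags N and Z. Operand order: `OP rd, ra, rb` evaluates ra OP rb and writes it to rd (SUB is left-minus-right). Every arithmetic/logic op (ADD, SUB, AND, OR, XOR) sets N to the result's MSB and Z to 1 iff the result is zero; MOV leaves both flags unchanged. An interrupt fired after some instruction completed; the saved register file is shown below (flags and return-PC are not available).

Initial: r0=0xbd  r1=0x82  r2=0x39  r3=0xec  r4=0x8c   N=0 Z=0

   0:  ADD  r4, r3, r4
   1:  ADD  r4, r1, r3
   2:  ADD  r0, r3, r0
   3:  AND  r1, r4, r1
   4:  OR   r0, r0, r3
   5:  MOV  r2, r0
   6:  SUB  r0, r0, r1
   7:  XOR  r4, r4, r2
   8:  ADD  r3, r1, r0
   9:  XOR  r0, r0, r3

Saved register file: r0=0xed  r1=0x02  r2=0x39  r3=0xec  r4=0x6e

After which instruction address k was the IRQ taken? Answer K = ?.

K = 4

after  0: r0=0xbd r1=0x82 r2=0x39 r3=0xec r4=0x78  N=0 Z=0
after  1: r0=0xbd r1=0x82 r2=0x39 r3=0xec r4=0x6e  N=0 Z=0
after  2: r0=0xa9 r1=0x82 r2=0x39 r3=0xec r4=0x6e  N=1 Z=0
after  3: r0=0xa9 r1=0x02 r2=0x39 r3=0xec r4=0x6e  N=0 Z=0
after  4: r0=0xed r1=0x02 r2=0x39 r3=0xec r4=0x6e  N=1 Z=0
-- IRQ taken; context saved, return-PC = 5 --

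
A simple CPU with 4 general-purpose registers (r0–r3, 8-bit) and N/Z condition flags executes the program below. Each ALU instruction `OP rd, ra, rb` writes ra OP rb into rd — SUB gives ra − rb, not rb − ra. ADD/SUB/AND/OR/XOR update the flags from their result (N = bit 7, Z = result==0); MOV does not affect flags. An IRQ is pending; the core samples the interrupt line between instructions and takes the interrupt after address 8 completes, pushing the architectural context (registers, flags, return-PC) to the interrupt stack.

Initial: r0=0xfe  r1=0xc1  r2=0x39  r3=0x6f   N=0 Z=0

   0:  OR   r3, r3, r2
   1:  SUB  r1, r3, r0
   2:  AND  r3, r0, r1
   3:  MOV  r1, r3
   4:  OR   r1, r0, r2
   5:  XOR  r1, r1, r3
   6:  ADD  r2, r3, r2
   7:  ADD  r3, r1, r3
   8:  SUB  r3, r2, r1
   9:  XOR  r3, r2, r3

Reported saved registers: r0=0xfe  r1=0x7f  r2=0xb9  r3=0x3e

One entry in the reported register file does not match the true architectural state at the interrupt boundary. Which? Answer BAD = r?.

BAD = r3

after  0: r0=0xfe r1=0xc1 r2=0x39 r3=0x7f  N=0 Z=0
after  1: r0=0xfe r1=0x81 r2=0x39 r3=0x7f  N=1 Z=0
after  2: r0=0xfe r1=0x81 r2=0x39 r3=0x80  N=1 Z=0
after  3: r0=0xfe r1=0x80 r2=0x39 r3=0x80  N=1 Z=0
after  4: r0=0xfe r1=0xff r2=0x39 r3=0x80  N=1 Z=0
after  5: r0=0xfe r1=0x7f r2=0x39 r3=0x80  N=0 Z=0
after  6: r0=0xfe r1=0x7f r2=0xb9 r3=0x80  N=1 Z=0
after  7: r0=0xfe r1=0x7f r2=0xb9 r3=0xff  N=1 Z=0
after  8: r0=0xfe r1=0x7f r2=0xb9 r3=0x3a  N=0 Z=0
-- IRQ taken; context saved, return-PC = 9 --
mismatch: r3: reported 0x3e vs actual 0x3a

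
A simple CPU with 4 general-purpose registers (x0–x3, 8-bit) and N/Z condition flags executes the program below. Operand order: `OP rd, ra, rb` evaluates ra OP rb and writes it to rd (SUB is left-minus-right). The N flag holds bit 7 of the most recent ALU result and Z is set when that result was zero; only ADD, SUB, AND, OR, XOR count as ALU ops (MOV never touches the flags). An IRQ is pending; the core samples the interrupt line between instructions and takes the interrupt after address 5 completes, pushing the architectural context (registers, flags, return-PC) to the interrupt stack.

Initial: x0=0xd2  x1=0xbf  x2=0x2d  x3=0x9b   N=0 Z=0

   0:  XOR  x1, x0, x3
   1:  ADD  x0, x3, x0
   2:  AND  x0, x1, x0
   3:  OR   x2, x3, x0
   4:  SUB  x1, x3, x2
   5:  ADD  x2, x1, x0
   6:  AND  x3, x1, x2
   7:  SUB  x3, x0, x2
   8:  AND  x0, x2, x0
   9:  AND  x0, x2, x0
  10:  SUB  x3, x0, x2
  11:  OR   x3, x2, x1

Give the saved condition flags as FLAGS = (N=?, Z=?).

after  0: x0=0xd2 x1=0x49 x2=0x2d x3=0x9b  N=0 Z=0
after  1: x0=0x6d x1=0x49 x2=0x2d x3=0x9b  N=0 Z=0
after  2: x0=0x49 x1=0x49 x2=0x2d x3=0x9b  N=0 Z=0
after  3: x0=0x49 x1=0x49 x2=0xdb x3=0x9b  N=1 Z=0
after  4: x0=0x49 x1=0xc0 x2=0xdb x3=0x9b  N=1 Z=0
after  5: x0=0x49 x1=0xc0 x2=0x09 x3=0x9b  N=0 Z=0
-- IRQ taken; context saved, return-PC = 6 --

FLAGS = (N=0, Z=0)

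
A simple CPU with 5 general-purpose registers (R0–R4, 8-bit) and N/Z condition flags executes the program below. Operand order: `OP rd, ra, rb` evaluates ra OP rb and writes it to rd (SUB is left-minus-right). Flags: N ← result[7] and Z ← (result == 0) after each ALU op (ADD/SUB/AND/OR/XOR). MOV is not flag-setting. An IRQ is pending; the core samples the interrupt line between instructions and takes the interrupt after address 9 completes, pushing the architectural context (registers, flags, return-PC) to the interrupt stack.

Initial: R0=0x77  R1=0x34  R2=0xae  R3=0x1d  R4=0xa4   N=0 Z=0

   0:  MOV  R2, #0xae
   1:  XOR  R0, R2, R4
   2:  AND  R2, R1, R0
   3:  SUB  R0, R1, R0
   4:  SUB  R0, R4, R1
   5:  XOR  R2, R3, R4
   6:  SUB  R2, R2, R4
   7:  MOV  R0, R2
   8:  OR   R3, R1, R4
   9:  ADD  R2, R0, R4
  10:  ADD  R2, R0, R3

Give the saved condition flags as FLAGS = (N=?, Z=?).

after  0: R0=0x77 R1=0x34 R2=0xae R3=0x1d R4=0xa4  N=0 Z=0
after  1: R0=0x0a R1=0x34 R2=0xae R3=0x1d R4=0xa4  N=0 Z=0
after  2: R0=0x0a R1=0x34 R2=0x00 R3=0x1d R4=0xa4  N=0 Z=1
after  3: R0=0x2a R1=0x34 R2=0x00 R3=0x1d R4=0xa4  N=0 Z=0
after  4: R0=0x70 R1=0x34 R2=0x00 R3=0x1d R4=0xa4  N=0 Z=0
after  5: R0=0x70 R1=0x34 R2=0xb9 R3=0x1d R4=0xa4  N=1 Z=0
after  6: R0=0x70 R1=0x34 R2=0x15 R3=0x1d R4=0xa4  N=0 Z=0
after  7: R0=0x15 R1=0x34 R2=0x15 R3=0x1d R4=0xa4  N=0 Z=0
after  8: R0=0x15 R1=0x34 R2=0x15 R3=0xb4 R4=0xa4  N=1 Z=0
after  9: R0=0x15 R1=0x34 R2=0xb9 R3=0xb4 R4=0xa4  N=1 Z=0
-- IRQ taken; context saved, return-PC = 10 --

FLAGS = (N=1, Z=0)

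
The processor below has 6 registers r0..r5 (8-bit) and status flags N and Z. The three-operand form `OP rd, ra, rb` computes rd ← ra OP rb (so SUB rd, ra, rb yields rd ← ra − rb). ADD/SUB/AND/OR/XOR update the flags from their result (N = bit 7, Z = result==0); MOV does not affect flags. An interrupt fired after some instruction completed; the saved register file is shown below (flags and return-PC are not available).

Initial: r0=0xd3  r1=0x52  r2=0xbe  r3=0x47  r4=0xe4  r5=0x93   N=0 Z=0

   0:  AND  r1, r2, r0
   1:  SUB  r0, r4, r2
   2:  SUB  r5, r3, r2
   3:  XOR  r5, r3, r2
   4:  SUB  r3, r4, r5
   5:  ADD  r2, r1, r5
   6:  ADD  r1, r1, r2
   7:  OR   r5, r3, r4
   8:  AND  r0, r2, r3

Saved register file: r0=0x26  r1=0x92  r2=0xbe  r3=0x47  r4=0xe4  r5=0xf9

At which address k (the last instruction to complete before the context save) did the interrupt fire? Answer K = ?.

after  0: r0=0xd3 r1=0x92 r2=0xbe r3=0x47 r4=0xe4 r5=0x93  N=1 Z=0
after  1: r0=0x26 r1=0x92 r2=0xbe r3=0x47 r4=0xe4 r5=0x93  N=0 Z=0
after  2: r0=0x26 r1=0x92 r2=0xbe r3=0x47 r4=0xe4 r5=0x89  N=1 Z=0
after  3: r0=0x26 r1=0x92 r2=0xbe r3=0x47 r4=0xe4 r5=0xf9  N=1 Z=0
-- IRQ taken; context saved, return-PC = 4 --

K = 3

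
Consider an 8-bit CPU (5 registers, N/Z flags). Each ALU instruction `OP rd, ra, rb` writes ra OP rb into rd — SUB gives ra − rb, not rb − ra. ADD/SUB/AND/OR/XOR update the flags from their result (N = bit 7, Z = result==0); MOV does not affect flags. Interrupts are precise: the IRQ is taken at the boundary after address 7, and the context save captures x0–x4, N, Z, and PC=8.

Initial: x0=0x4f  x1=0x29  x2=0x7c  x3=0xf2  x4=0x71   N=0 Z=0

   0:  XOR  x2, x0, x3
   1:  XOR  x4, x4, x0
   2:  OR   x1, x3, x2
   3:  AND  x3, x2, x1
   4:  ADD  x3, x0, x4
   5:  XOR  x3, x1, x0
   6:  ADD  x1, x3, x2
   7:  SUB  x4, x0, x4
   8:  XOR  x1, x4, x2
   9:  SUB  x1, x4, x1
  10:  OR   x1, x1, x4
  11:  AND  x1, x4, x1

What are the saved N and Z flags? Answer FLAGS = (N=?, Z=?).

after  0: x0=0x4f x1=0x29 x2=0xbd x3=0xf2 x4=0x71  N=1 Z=0
after  1: x0=0x4f x1=0x29 x2=0xbd x3=0xf2 x4=0x3e  N=0 Z=0
after  2: x0=0x4f x1=0xff x2=0xbd x3=0xf2 x4=0x3e  N=1 Z=0
after  3: x0=0x4f x1=0xff x2=0xbd x3=0xbd x4=0x3e  N=1 Z=0
after  4: x0=0x4f x1=0xff x2=0xbd x3=0x8d x4=0x3e  N=1 Z=0
after  5: x0=0x4f x1=0xff x2=0xbd x3=0xb0 x4=0x3e  N=1 Z=0
after  6: x0=0x4f x1=0x6d x2=0xbd x3=0xb0 x4=0x3e  N=0 Z=0
after  7: x0=0x4f x1=0x6d x2=0xbd x3=0xb0 x4=0x11  N=0 Z=0
-- IRQ taken; context saved, return-PC = 8 --

FLAGS = (N=0, Z=0)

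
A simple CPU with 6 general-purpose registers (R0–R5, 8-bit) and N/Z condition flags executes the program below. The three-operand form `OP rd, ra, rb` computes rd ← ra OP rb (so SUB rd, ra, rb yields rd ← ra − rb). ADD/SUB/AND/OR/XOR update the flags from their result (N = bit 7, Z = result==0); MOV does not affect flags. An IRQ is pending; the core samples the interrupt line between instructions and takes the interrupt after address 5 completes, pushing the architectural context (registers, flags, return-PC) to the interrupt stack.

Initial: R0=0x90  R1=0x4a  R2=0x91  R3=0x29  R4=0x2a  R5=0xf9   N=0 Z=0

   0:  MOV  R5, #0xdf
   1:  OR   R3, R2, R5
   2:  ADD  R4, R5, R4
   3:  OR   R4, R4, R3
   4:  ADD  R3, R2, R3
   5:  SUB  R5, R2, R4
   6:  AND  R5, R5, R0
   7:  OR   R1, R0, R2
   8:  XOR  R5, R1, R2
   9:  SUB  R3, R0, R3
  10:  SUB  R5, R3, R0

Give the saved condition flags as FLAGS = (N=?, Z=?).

after  0: R0=0x90 R1=0x4a R2=0x91 R3=0x29 R4=0x2a R5=0xdf  N=0 Z=0
after  1: R0=0x90 R1=0x4a R2=0x91 R3=0xdf R4=0x2a R5=0xdf  N=1 Z=0
after  2: R0=0x90 R1=0x4a R2=0x91 R3=0xdf R4=0x09 R5=0xdf  N=0 Z=0
after  3: R0=0x90 R1=0x4a R2=0x91 R3=0xdf R4=0xdf R5=0xdf  N=1 Z=0
after  4: R0=0x90 R1=0x4a R2=0x91 R3=0x70 R4=0xdf R5=0xdf  N=0 Z=0
after  5: R0=0x90 R1=0x4a R2=0x91 R3=0x70 R4=0xdf R5=0xb2  N=1 Z=0
-- IRQ taken; context saved, return-PC = 6 --

FLAGS = (N=1, Z=0)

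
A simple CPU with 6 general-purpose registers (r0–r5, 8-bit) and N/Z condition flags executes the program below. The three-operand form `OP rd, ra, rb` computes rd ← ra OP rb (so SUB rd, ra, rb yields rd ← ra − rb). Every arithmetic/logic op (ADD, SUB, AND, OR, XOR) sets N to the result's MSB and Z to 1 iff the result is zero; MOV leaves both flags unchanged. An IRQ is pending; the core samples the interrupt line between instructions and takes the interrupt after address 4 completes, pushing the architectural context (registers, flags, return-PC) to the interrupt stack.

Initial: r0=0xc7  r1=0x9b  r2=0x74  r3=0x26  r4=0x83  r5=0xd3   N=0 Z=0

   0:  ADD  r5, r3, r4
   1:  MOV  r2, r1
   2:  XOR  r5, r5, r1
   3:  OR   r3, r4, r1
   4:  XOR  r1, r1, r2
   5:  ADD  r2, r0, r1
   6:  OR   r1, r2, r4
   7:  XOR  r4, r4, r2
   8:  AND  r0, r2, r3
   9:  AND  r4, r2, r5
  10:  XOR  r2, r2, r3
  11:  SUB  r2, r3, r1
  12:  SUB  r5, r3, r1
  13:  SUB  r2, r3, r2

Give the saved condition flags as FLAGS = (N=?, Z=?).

after  0: r0=0xc7 r1=0x9b r2=0x74 r3=0x26 r4=0x83 r5=0xa9  N=1 Z=0
after  1: r0=0xc7 r1=0x9b r2=0x9b r3=0x26 r4=0x83 r5=0xa9  N=1 Z=0
after  2: r0=0xc7 r1=0x9b r2=0x9b r3=0x26 r4=0x83 r5=0x32  N=0 Z=0
after  3: r0=0xc7 r1=0x9b r2=0x9b r3=0x9b r4=0x83 r5=0x32  N=1 Z=0
after  4: r0=0xc7 r1=0x00 r2=0x9b r3=0x9b r4=0x83 r5=0x32  N=0 Z=1
-- IRQ taken; context saved, return-PC = 5 --

FLAGS = (N=0, Z=1)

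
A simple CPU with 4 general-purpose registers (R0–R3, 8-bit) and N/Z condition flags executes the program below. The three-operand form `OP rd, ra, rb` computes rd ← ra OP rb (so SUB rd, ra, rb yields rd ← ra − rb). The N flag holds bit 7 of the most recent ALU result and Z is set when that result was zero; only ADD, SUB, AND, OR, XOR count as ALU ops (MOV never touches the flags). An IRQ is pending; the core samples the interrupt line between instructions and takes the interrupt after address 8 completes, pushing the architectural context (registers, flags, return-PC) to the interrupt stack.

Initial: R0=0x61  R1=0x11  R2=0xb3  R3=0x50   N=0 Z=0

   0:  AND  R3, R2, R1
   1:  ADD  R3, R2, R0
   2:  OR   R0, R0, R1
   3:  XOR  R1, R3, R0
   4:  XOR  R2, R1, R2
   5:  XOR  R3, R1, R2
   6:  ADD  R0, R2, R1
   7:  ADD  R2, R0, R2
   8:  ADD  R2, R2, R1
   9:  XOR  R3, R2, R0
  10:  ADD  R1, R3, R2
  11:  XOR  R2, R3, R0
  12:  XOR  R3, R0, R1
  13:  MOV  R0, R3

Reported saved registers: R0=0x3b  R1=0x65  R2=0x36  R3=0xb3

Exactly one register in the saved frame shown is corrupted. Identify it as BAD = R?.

BAD = R2

after  0: R0=0x61 R1=0x11 R2=0xb3 R3=0x11  N=0 Z=0
after  1: R0=0x61 R1=0x11 R2=0xb3 R3=0x14  N=0 Z=0
after  2: R0=0x71 R1=0x11 R2=0xb3 R3=0x14  N=0 Z=0
after  3: R0=0x71 R1=0x65 R2=0xb3 R3=0x14  N=0 Z=0
after  4: R0=0x71 R1=0x65 R2=0xd6 R3=0x14  N=1 Z=0
after  5: R0=0x71 R1=0x65 R2=0xd6 R3=0xb3  N=1 Z=0
after  6: R0=0x3b R1=0x65 R2=0xd6 R3=0xb3  N=0 Z=0
after  7: R0=0x3b R1=0x65 R2=0x11 R3=0xb3  N=0 Z=0
after  8: R0=0x3b R1=0x65 R2=0x76 R3=0xb3  N=0 Z=0
-- IRQ taken; context saved, return-PC = 9 --
mismatch: R2: reported 0x36 vs actual 0x76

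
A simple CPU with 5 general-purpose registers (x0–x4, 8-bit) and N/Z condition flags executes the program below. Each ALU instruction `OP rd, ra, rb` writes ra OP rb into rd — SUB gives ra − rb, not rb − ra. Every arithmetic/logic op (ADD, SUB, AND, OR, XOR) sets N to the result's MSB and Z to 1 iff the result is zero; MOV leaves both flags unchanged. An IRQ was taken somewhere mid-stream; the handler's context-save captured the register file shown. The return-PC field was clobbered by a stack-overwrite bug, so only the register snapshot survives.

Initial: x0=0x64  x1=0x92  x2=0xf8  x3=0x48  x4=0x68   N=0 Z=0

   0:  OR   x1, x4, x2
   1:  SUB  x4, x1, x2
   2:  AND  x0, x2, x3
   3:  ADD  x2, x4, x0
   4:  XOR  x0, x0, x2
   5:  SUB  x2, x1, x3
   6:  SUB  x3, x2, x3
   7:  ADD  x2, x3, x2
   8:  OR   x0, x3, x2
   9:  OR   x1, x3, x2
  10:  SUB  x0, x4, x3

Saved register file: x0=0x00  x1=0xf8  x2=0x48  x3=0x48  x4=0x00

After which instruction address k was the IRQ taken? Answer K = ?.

after  0: x0=0x64 x1=0xf8 x2=0xf8 x3=0x48 x4=0x68  N=1 Z=0
after  1: x0=0x64 x1=0xf8 x2=0xf8 x3=0x48 x4=0x00  N=0 Z=1
after  2: x0=0x48 x1=0xf8 x2=0xf8 x3=0x48 x4=0x00  N=0 Z=0
after  3: x0=0x48 x1=0xf8 x2=0x48 x3=0x48 x4=0x00  N=0 Z=0
after  4: x0=0x00 x1=0xf8 x2=0x48 x3=0x48 x4=0x00  N=0 Z=1
-- IRQ taken; context saved, return-PC = 5 --

K = 4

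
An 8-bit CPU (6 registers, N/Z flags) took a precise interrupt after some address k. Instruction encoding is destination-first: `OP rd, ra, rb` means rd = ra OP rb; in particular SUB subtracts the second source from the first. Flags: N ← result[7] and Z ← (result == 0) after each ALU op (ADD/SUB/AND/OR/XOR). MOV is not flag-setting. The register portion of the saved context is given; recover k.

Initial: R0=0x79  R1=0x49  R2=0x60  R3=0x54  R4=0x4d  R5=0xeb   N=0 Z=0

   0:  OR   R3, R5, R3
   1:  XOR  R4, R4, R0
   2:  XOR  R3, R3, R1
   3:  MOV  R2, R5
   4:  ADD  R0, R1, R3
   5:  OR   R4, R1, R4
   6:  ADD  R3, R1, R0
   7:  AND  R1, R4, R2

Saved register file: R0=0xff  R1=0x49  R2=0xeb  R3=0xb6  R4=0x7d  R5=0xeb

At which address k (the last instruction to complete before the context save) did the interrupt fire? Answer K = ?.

K = 5

after  0: R0=0x79 R1=0x49 R2=0x60 R3=0xff R4=0x4d R5=0xeb  N=1 Z=0
after  1: R0=0x79 R1=0x49 R2=0x60 R3=0xff R4=0x34 R5=0xeb  N=0 Z=0
after  2: R0=0x79 R1=0x49 R2=0x60 R3=0xb6 R4=0x34 R5=0xeb  N=1 Z=0
after  3: R0=0x79 R1=0x49 R2=0xeb R3=0xb6 R4=0x34 R5=0xeb  N=1 Z=0
after  4: R0=0xff R1=0x49 R2=0xeb R3=0xb6 R4=0x34 R5=0xeb  N=1 Z=0
after  5: R0=0xff R1=0x49 R2=0xeb R3=0xb6 R4=0x7d R5=0xeb  N=0 Z=0
-- IRQ taken; context saved, return-PC = 6 --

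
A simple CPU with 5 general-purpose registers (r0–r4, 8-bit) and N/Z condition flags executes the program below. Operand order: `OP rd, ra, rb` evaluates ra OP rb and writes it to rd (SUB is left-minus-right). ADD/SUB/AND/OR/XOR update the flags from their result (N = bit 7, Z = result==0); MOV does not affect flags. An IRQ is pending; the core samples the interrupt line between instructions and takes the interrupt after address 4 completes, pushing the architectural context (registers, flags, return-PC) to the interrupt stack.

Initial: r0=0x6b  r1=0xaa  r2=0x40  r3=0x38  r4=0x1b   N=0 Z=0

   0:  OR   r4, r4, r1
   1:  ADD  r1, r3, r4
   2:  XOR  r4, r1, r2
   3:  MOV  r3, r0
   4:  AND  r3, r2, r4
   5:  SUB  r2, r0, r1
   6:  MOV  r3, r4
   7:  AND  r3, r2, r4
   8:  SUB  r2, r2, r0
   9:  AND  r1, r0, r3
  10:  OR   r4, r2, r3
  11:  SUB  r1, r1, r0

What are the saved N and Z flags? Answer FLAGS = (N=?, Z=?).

after  0: r0=0x6b r1=0xaa r2=0x40 r3=0x38 r4=0xbb  N=1 Z=0
after  1: r0=0x6b r1=0xf3 r2=0x40 r3=0x38 r4=0xbb  N=1 Z=0
after  2: r0=0x6b r1=0xf3 r2=0x40 r3=0x38 r4=0xb3  N=1 Z=0
after  3: r0=0x6b r1=0xf3 r2=0x40 r3=0x6b r4=0xb3  N=1 Z=0
after  4: r0=0x6b r1=0xf3 r2=0x40 r3=0x00 r4=0xb3  N=0 Z=1
-- IRQ taken; context saved, return-PC = 5 --

FLAGS = (N=0, Z=1)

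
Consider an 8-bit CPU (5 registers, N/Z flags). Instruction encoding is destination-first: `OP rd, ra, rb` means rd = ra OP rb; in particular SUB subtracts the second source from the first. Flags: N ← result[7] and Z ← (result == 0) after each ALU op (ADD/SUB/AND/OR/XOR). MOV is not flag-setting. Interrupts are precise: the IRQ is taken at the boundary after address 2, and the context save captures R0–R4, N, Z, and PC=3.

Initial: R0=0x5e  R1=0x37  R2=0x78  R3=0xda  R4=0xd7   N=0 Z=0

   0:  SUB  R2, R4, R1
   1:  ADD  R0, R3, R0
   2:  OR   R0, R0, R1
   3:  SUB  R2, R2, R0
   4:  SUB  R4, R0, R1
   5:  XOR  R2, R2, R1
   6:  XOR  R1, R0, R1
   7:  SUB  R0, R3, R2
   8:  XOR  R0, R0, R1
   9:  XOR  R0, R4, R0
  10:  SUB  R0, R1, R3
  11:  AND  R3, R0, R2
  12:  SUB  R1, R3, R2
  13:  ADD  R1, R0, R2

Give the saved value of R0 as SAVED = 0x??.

SAVED = 0x3f

after  0: R0=0x5e R1=0x37 R2=0xa0 R3=0xda R4=0xd7  N=1 Z=0
after  1: R0=0x38 R1=0x37 R2=0xa0 R3=0xda R4=0xd7  N=0 Z=0
after  2: R0=0x3f R1=0x37 R2=0xa0 R3=0xda R4=0xd7  N=0 Z=0
-- IRQ taken; context saved, return-PC = 3 --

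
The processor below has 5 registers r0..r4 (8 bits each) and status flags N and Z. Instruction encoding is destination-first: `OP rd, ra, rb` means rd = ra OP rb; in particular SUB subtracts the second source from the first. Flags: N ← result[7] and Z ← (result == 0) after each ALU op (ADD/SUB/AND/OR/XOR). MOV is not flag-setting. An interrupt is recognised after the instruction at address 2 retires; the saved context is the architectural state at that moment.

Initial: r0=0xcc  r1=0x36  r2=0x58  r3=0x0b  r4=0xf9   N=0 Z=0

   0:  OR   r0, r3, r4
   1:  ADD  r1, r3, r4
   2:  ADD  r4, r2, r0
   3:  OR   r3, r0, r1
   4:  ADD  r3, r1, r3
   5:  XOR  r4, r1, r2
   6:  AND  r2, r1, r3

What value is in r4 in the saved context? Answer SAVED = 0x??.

SAVED = 0x53

after  0: r0=0xfb r1=0x36 r2=0x58 r3=0x0b r4=0xf9  N=1 Z=0
after  1: r0=0xfb r1=0x04 r2=0x58 r3=0x0b r4=0xf9  N=0 Z=0
after  2: r0=0xfb r1=0x04 r2=0x58 r3=0x0b r4=0x53  N=0 Z=0
-- IRQ taken; context saved, return-PC = 3 --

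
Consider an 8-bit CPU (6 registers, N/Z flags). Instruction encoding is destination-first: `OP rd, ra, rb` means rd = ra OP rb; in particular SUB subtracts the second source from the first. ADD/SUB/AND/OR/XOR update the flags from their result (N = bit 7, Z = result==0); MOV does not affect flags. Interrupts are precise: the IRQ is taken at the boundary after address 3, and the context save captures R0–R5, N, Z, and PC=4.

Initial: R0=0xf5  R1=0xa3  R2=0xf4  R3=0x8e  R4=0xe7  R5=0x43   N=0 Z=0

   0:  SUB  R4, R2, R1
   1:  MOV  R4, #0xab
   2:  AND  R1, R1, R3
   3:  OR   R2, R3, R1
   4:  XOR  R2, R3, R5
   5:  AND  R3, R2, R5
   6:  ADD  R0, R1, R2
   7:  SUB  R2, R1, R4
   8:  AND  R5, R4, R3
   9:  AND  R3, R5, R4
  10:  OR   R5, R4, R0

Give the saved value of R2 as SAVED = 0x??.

SAVED = 0x8e

after  0: R0=0xf5 R1=0xa3 R2=0xf4 R3=0x8e R4=0x51 R5=0x43  N=0 Z=0
after  1: R0=0xf5 R1=0xa3 R2=0xf4 R3=0x8e R4=0xab R5=0x43  N=0 Z=0
after  2: R0=0xf5 R1=0x82 R2=0xf4 R3=0x8e R4=0xab R5=0x43  N=1 Z=0
after  3: R0=0xf5 R1=0x82 R2=0x8e R3=0x8e R4=0xab R5=0x43  N=1 Z=0
-- IRQ taken; context saved, return-PC = 4 --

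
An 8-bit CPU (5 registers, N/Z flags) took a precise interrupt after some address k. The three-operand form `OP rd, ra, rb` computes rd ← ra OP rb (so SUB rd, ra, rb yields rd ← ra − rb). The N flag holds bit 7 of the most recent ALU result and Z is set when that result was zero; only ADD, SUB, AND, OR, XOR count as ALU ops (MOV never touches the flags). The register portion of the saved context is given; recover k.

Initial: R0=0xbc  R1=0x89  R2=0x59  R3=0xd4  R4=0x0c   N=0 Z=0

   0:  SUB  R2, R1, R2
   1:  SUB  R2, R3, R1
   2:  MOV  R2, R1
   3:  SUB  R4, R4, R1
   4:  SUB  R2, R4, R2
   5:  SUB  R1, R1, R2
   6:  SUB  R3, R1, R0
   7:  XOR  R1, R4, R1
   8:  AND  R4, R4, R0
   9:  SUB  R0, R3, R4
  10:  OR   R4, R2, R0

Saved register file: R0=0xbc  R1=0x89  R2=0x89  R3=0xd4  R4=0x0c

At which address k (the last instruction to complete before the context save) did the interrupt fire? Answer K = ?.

K = 2

after  0: R0=0xbc R1=0x89 R2=0x30 R3=0xd4 R4=0x0c  N=0 Z=0
after  1: R0=0xbc R1=0x89 R2=0x4b R3=0xd4 R4=0x0c  N=0 Z=0
after  2: R0=0xbc R1=0x89 R2=0x89 R3=0xd4 R4=0x0c  N=0 Z=0
-- IRQ taken; context saved, return-PC = 3 --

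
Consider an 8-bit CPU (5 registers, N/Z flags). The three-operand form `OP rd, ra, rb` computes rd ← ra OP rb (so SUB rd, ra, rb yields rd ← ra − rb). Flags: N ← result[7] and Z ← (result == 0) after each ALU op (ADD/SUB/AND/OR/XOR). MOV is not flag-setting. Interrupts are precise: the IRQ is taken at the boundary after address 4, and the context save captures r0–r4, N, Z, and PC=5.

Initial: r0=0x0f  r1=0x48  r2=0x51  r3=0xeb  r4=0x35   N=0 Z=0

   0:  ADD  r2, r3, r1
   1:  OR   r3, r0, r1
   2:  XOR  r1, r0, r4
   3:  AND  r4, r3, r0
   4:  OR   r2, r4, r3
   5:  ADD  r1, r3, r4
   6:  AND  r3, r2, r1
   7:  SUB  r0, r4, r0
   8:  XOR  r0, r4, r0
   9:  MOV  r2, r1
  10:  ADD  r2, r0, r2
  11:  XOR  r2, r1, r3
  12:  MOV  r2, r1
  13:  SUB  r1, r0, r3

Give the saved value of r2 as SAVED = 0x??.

after  0: r0=0x0f r1=0x48 r2=0x33 r3=0xeb r4=0x35  N=0 Z=0
after  1: r0=0x0f r1=0x48 r2=0x33 r3=0x4f r4=0x35  N=0 Z=0
after  2: r0=0x0f r1=0x3a r2=0x33 r3=0x4f r4=0x35  N=0 Z=0
after  3: r0=0x0f r1=0x3a r2=0x33 r3=0x4f r4=0x0f  N=0 Z=0
after  4: r0=0x0f r1=0x3a r2=0x4f r3=0x4f r4=0x0f  N=0 Z=0
-- IRQ taken; context saved, return-PC = 5 --

SAVED = 0x4f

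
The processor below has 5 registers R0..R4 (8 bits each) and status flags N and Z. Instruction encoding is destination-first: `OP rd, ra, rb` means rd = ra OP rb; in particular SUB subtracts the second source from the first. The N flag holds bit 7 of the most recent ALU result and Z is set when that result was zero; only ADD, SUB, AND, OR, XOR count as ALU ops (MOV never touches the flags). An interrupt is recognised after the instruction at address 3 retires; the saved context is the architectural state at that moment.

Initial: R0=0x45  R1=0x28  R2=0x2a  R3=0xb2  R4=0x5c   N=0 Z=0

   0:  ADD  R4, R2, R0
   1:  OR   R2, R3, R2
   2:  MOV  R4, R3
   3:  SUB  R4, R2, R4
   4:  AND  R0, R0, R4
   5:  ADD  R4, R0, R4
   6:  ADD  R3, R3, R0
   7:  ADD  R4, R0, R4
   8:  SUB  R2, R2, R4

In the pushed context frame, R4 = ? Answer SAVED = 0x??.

after  0: R0=0x45 R1=0x28 R2=0x2a R3=0xb2 R4=0x6f  N=0 Z=0
after  1: R0=0x45 R1=0x28 R2=0xba R3=0xb2 R4=0x6f  N=1 Z=0
after  2: R0=0x45 R1=0x28 R2=0xba R3=0xb2 R4=0xb2  N=1 Z=0
after  3: R0=0x45 R1=0x28 R2=0xba R3=0xb2 R4=0x08  N=0 Z=0
-- IRQ taken; context saved, return-PC = 4 --

SAVED = 0x08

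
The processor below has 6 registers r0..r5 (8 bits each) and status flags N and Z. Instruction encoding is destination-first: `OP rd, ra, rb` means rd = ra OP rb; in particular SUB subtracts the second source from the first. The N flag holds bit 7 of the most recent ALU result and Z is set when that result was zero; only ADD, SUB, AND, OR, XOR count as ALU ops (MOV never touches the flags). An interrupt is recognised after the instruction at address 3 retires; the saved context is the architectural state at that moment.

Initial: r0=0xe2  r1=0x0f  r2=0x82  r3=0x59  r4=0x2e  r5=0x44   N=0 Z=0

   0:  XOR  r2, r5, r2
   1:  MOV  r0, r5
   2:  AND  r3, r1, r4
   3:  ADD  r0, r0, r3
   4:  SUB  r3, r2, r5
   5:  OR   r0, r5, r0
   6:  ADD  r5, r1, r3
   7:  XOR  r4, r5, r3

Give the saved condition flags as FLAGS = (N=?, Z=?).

FLAGS = (N=0, Z=0)

after  0: r0=0xe2 r1=0x0f r2=0xc6 r3=0x59 r4=0x2e r5=0x44  N=1 Z=0
after  1: r0=0x44 r1=0x0f r2=0xc6 r3=0x59 r4=0x2e r5=0x44  N=1 Z=0
after  2: r0=0x44 r1=0x0f r2=0xc6 r3=0x0e r4=0x2e r5=0x44  N=0 Z=0
after  3: r0=0x52 r1=0x0f r2=0xc6 r3=0x0e r4=0x2e r5=0x44  N=0 Z=0
-- IRQ taken; context saved, return-PC = 4 --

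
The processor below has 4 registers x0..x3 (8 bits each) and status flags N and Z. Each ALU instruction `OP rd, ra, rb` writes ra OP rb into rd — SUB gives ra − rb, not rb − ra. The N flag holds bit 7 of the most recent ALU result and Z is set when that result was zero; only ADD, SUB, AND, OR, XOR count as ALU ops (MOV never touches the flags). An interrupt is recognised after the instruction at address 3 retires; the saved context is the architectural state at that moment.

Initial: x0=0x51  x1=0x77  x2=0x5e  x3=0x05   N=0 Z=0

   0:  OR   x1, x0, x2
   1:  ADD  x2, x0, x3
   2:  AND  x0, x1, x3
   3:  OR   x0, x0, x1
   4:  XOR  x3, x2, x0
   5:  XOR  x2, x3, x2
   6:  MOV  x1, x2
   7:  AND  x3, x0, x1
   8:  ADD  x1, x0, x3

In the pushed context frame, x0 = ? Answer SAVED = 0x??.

SAVED = 0x5f

after  0: x0=0x51 x1=0x5f x2=0x5e x3=0x05  N=0 Z=0
after  1: x0=0x51 x1=0x5f x2=0x56 x3=0x05  N=0 Z=0
after  2: x0=0x05 x1=0x5f x2=0x56 x3=0x05  N=0 Z=0
after  3: x0=0x5f x1=0x5f x2=0x56 x3=0x05  N=0 Z=0
-- IRQ taken; context saved, return-PC = 4 --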